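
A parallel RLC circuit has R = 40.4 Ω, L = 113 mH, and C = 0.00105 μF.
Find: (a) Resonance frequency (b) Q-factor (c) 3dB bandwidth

Step 1 — Resonance: ω₀ = 1/√(LC) = 1/√(0.113·1.05e-09) = 9.18e+04 rad/s.
Step 2 — f₀ = ω₀/(2π) = 1.461e+04 Hz.
Step 3 — Parallel Q: Q = R/(ω₀L) = 40.4/(9.18e+04·0.113) = 0.003894.
Step 4 — Bandwidth: Δω = ω₀/Q = 2.357e+07 rad/s; BW = Δω/(2π) = 3.752e+06 Hz.

(a) f₀ = 1.461e+04 Hz  (b) Q = 0.003894  (c) BW = 3.752e+06 Hz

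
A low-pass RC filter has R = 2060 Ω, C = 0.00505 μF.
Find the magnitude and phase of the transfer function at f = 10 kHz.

Step 1 — Angular frequency: ω = 2π·1e+04 = 6.283e+04 rad/s.
Step 2 — Transfer function: H(jω) = 1/(1 + jωRC).
Step 3 — Denominator: 1 + jωRC = 1 + j·6.283e+04·2060·5.05e-09 = 1 + j0.6536.
Step 4 — H = 0.7007 - j0.458.
Step 5 — Magnitude: |H| = 0.837 (-1.5 dB); phase: φ = -33.2°.

|H| = 0.837 (-1.5 dB), φ = -33.2°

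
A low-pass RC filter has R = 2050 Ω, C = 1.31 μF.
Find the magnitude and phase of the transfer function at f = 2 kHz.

Step 1 — Angular frequency: ω = 2π·2000 = 1.257e+04 rad/s.
Step 2 — Transfer function: H(jω) = 1/(1 + jωRC).
Step 3 — Denominator: 1 + jωRC = 1 + j·1.257e+04·2050·1.31e-06 = 1 + j33.75.
Step 4 — H = 0.0008773 - j0.02961.
Step 5 — Magnitude: |H| = 0.02962 (-30.6 dB); phase: φ = -88.3°.

|H| = 0.02962 (-30.6 dB), φ = -88.3°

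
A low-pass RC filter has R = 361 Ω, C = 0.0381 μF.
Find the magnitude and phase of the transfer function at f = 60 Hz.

Step 1 — Angular frequency: ω = 2π·60 = 377 rad/s.
Step 2 — Transfer function: H(jω) = 1/(1 + jωRC).
Step 3 — Denominator: 1 + jωRC = 1 + j·377·361·3.81e-08 = 1 + j0.005185.
Step 4 — H = 1 - j0.005185.
Step 5 — Magnitude: |H| = 1 (-0.0 dB); phase: φ = -0.3°.

|H| = 1 (-0.0 dB), φ = -0.3°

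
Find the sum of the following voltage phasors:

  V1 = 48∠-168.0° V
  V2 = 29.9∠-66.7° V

Step 1 — Convert each phasor to rectangular form:
  V1 = 48·(cos(-168.0°) + j·sin(-168.0°)) = -46.95 - j9.98 V
  V2 = 29.9·(cos(-66.7°) + j·sin(-66.7°)) = 11.83 - j27.46 V
Step 2 — Sum components: V_total = -35.12 - j37.44 V.
Step 3 — Convert to polar: |V_total| = 51.34 V, ∠V_total = -133.2°.

V_total = 51.34∠-133.2° V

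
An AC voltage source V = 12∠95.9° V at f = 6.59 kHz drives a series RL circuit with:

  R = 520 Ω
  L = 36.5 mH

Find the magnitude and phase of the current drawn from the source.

Step 1 — Angular frequency: ω = 2π·f = 2π·6590 = 4.141e+04 rad/s.
Step 2 — Component impedances:
  R: Z = R = 520 Ω
  L: Z = jωL = j·4.141e+04·0.0365 = 0 + j1511 Ω
Step 3 — Series combination: Z_total = R + L = 520 + j1511 Ω = 1598∠71.0° Ω.
Step 4 — Source phasor: V = 12∠95.9° V = -1.234 + j11.94 V.
Step 5 — Ohm's law: I = V / Z_total = (-1.234 + j11.94) / (520 + j1511) = 0.006811 + j0.00316 A.
Step 6 — Convert to polar: |I| = 0.007508 A, ∠I = 24.9°.

I = 0.007508∠24.9° A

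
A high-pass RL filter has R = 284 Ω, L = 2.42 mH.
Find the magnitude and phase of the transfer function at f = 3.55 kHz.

Step 1 — Angular frequency: ω = 2π·3550 = 2.231e+04 rad/s.
Step 2 — Transfer function: H(jω) = jωL/(R + jωL).
Step 3 — Numerator jωL = j·53.98; denominator R + jωL = 284 + j53.98.
Step 4 — H = 0.03487 + j0.1834.
Step 5 — Magnitude: |H| = 0.1867 (-14.6 dB); phase: φ = 79.2°.

|H| = 0.1867 (-14.6 dB), φ = 79.2°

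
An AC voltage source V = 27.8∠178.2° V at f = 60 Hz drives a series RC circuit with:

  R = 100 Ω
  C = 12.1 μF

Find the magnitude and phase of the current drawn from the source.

Step 1 — Angular frequency: ω = 2π·f = 2π·60 = 377 rad/s.
Step 2 — Component impedances:
  R: Z = R = 100 Ω
  C: Z = 1/(jωC) = -j/(ω·C) = 0 - j219.2 Ω
Step 3 — Series combination: Z_total = R + C = 100 - j219.2 Ω = 241∠-65.5° Ω.
Step 4 — Source phasor: V = 27.8∠178.2° V = -27.79 + j0.8732 V.
Step 5 — Ohm's law: I = V / Z_total = (-27.79 + j0.8732) / (100 - j219.2) = -0.05116 - j0.1034 A.
Step 6 — Convert to polar: |I| = 0.1154 A, ∠I = -116.3°.

I = 0.1154∠-116.3° A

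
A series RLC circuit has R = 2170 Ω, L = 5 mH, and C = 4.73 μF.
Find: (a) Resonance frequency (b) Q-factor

Step 1 — Resonance condition Im(Z)=0 gives ω₀ = 1/√(LC).
Step 2 — ω₀ = 1/√(0.005·4.73e-06) = 6503 rad/s.
Step 3 — f₀ = ω₀/(2π) = 1035 Hz.
Step 4 — Series Q: Q = ω₀L/R = 6503·0.005/2170 = 0.01498.

(a) f₀ = 1035 Hz  (b) Q = 0.01498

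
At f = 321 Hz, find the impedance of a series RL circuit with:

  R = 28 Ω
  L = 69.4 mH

Step 1 — Angular frequency: ω = 2π·f = 2π·321 = 2017 rad/s.
Step 2 — Component impedances:
  R: Z = R = 28 Ω
  L: Z = jωL = j·2017·0.0694 = 0 + j140 Ω
Step 3 — Series combination: Z_total = R + L = 28 + j140 Ω = 142.7∠78.7° Ω.

Z = 28 + j140 Ω = 142.7∠78.7° Ω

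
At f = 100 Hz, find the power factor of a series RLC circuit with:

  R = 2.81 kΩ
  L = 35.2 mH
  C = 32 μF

Step 1 — Angular frequency: ω = 2π·f = 2π·100 = 628.3 rad/s.
Step 2 — Component impedances:
  R: Z = R = 2810 Ω
  L: Z = jωL = j·628.3·0.0352 = 0 + j22.12 Ω
  C: Z = 1/(jωC) = -j/(ω·C) = 0 - j49.74 Ω
Step 3 — Series combination: Z_total = R + L + C = 2810 - j27.62 Ω = 2810∠-0.6° Ω.
Step 4 — Power factor: PF = cos(φ) = Re(Z)/|Z| = 2810/2810 = 1.
Step 5 — Type: Im(Z) = -27.62 ⇒ leading (phase φ = -0.6°).

PF = 1 (leading, φ = -0.6°)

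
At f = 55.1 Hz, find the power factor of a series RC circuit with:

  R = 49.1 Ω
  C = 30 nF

Step 1 — Angular frequency: ω = 2π·f = 2π·55.1 = 346.2 rad/s.
Step 2 — Component impedances:
  R: Z = R = 49.1 Ω
  C: Z = 1/(jωC) = -j/(ω·C) = 0 - j9.628e+04 Ω
Step 3 — Series combination: Z_total = R + C = 49.1 - j9.628e+04 Ω = 9.628e+04∠-90.0° Ω.
Step 4 — Power factor: PF = cos(φ) = Re(Z)/|Z| = 49.1/9.628e+04 = 0.00051.
Step 5 — Type: Im(Z) = -9.628e+04 ⇒ leading (phase φ = -90.0°).

PF = 0.00051 (leading, φ = -90.0°)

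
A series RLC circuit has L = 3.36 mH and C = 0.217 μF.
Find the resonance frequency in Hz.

Step 1 — Resonance condition Im(Z)=0 gives ω₀ = 1/√(LC).
Step 2 — ω₀ = 1/√(0.00336·2.17e-07) = 3.703e+04 rad/s.
Step 3 — f₀ = ω₀/(2π) = 5894 Hz.

f₀ = 5894 Hz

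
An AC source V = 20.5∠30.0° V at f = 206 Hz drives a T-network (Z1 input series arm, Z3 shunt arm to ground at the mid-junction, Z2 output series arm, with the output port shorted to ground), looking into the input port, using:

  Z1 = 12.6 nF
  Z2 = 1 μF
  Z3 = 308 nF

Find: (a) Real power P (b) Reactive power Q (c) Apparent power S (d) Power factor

Step 1 — Angular frequency: ω = 2π·f = 2π·206 = 1294 rad/s.
Step 2 — Component impedances:
  Z1: Z = 1/(jωC) = -j/(ω·C) = 0 - j6.132e+04 Ω
  Z2: Z = 1/(jωC) = -j/(ω·C) = 0 - j772.6 Ω
  Z3: Z = 1/(jωC) = -j/(ω·C) = 0 - j2508 Ω
Step 3 — With the output port shorted to ground, the output series arm Z2 runs from the junction to ground; the shunt arm Z3 also runs from the junction to ground. They appear in parallel: Z3 || Z2 = 0 - j590.7 Ω.
Step 4 — Series with input arm Z1: Z_in = Z1 + (Z3 || Z2) = 0 - j6.191e+04 Ω = 6.191e+04∠-90.0° Ω.
Step 5 — Source phasor: V = 20.5∠30.0° V = 17.75 + j10.25 V.
Step 6 — Current: I = V / Z = -0.0001656 + j0.0002868 A = 0.0003311∠120.0° A.
Step 7 — Complex power: S = V·I* = 0 - j0.006788 VA.
Step 8 — Real power: P = Re(S) = 0 W.
Step 9 — Reactive power: Q = Im(S) = -0.006788 VAR.
Step 10 — Apparent power: |S| = 0.006788 VA.
Step 11 — Power factor: PF = P/|S| = 0 (leading).

(a) P = 0 W  (b) Q = -0.006788 VAR  (c) S = 0.006788 VA  (d) PF = 0 (leading)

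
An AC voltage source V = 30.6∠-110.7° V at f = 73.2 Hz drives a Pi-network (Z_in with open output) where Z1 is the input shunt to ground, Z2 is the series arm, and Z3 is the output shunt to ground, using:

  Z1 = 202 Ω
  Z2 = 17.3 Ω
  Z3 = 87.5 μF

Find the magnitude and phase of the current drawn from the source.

Step 1 — Angular frequency: ω = 2π·f = 2π·73.2 = 459.9 rad/s.
Step 2 — Component impedances:
  Z1: Z = R = 202 Ω
  Z2: Z = R = 17.3 Ω
  Z3: Z = 1/(jωC) = -j/(ω·C) = 0 - j24.85 Ω
Step 3 — With open output, the series arm Z2 and the output shunt Z3 appear in series to ground: Z2 + Z3 = 17.3 - j24.85 Ω.
Step 4 — Parallel with input shunt Z1: Z_in = Z1 || (Z2 + Z3) = 18.29 - j20.82 Ω = 27.71∠-48.7° Ω.
Step 5 — Source phasor: V = 30.6∠-110.7° V = -10.82 - j28.62 V.
Step 6 — Ohm's law: I = V / Z_total = (-10.82 - j28.62) / (18.29 - j20.82) = 0.5182 - j0.9751 A.
Step 7 — Convert to polar: |I| = 1.104 A, ∠I = -62.0°.

I = 1.104∠-62.0° A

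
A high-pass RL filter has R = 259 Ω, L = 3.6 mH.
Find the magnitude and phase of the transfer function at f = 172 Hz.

Step 1 — Angular frequency: ω = 2π·172 = 1081 rad/s.
Step 2 — Transfer function: H(jω) = jωL/(R + jωL).
Step 3 — Numerator jωL = j·3.891; denominator R + jωL = 259 + j3.891.
Step 4 — H = 0.0002256 + j0.01502.
Step 5 — Magnitude: |H| = 0.01502 (-36.5 dB); phase: φ = 89.1°.

|H| = 0.01502 (-36.5 dB), φ = 89.1°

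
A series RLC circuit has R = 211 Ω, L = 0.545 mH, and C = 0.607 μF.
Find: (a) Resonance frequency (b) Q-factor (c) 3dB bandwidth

Step 1 — Resonance: ω₀ = 1/√(LC) = 1/√(0.000545·6.07e-07) = 5.498e+04 rad/s.
Step 2 — f₀ = ω₀/(2π) = 8750 Hz.
Step 3 — Series Q: Q = ω₀L/R = 5.498e+04·0.000545/211 = 0.142.
Step 4 — Bandwidth: Δω = ω₀/Q = 3.872e+05 rad/s; BW = Δω/(2π) = 6.162e+04 Hz.

(a) f₀ = 8750 Hz  (b) Q = 0.142  (c) BW = 6.162e+04 Hz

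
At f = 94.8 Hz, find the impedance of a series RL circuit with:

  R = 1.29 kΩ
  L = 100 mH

Step 1 — Angular frequency: ω = 2π·f = 2π·94.8 = 595.6 rad/s.
Step 2 — Component impedances:
  R: Z = R = 1290 Ω
  L: Z = jωL = j·595.6·0.1 = 0 + j59.56 Ω
Step 3 — Series combination: Z_total = R + L = 1290 + j59.56 Ω = 1291∠2.6° Ω.

Z = 1290 + j59.56 Ω = 1291∠2.6° Ω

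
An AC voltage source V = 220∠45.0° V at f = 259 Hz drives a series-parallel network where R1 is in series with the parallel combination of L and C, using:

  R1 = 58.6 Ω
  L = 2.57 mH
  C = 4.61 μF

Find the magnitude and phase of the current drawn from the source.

Step 1 — Angular frequency: ω = 2π·f = 2π·259 = 1627 rad/s.
Step 2 — Component impedances:
  R1: Z = R = 58.6 Ω
  L: Z = jωL = j·1627·0.00257 = 0 + j4.182 Ω
  C: Z = 1/(jωC) = -j/(ω·C) = 0 - j133.3 Ω
Step 3 — Parallel branch: L || C = 1/(1/L + 1/C) = 0 + j4.318 Ω.
Step 4 — Series with R1: Z_total = R1 + (L || C) = 58.6 + j4.318 Ω = 58.76∠4.2° Ω.
Step 5 — Source phasor: V = 220∠45.0° V = 155.6 + j155.6 V.
Step 6 — Ohm's law: I = V / Z_total = (155.6 + j155.6) / (58.6 + j4.318) = 2.835 + j2.446 A.
Step 7 — Convert to polar: |I| = 3.744 A, ∠I = 40.8°.

I = 3.744∠40.8° A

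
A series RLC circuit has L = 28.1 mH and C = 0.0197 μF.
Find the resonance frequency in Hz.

Step 1 — Resonance condition Im(Z)=0 gives ω₀ = 1/√(LC).
Step 2 — ω₀ = 1/√(0.0281·1.97e-08) = 4.25e+04 rad/s.
Step 3 — f₀ = ω₀/(2π) = 6764 Hz.

f₀ = 6764 Hz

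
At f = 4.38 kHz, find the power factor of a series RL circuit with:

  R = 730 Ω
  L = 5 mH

Step 1 — Angular frequency: ω = 2π·f = 2π·4380 = 2.752e+04 rad/s.
Step 2 — Component impedances:
  R: Z = R = 730 Ω
  L: Z = jωL = j·2.752e+04·0.005 = 0 + j137.6 Ω
Step 3 — Series combination: Z_total = R + L = 730 + j137.6 Ω = 742.9∠10.7° Ω.
Step 4 — Power factor: PF = cos(φ) = Re(Z)/|Z| = 730/742.86 = 0.9827.
Step 5 — Type: Im(Z) = 137.6 ⇒ lagging (phase φ = 10.7°).

PF = 0.9827 (lagging, φ = 10.7°)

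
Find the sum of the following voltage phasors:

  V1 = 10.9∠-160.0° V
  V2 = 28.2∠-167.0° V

Step 1 — Convert each phasor to rectangular form:
  V1 = 10.9·(cos(-160.0°) + j·sin(-160.0°)) = -10.24 - j3.728 V
  V2 = 28.2·(cos(-167.0°) + j·sin(-167.0°)) = -27.48 - j6.344 V
Step 2 — Sum components: V_total = -37.72 - j10.07 V.
Step 3 — Convert to polar: |V_total| = 39.04 V, ∠V_total = -165.1°.

V_total = 39.04∠-165.1° V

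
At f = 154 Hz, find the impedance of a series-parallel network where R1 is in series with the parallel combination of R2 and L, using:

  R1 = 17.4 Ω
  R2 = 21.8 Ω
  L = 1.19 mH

Step 1 — Angular frequency: ω = 2π·f = 2π·154 = 967.6 rad/s.
Step 2 — Component impedances:
  R1: Z = R = 17.4 Ω
  R2: Z = R = 21.8 Ω
  L: Z = jωL = j·967.6·0.00119 = 0 + j1.151 Ω
Step 3 — Parallel branch: R2 || L = 1/(1/R2 + 1/L) = 0.06065 + j1.148 Ω.
Step 4 — Series with R1: Z_total = R1 + (R2 || L) = 17.46 + j1.148 Ω = 17.5∠3.8° Ω.

Z = 17.46 + j1.148 Ω = 17.5∠3.8° Ω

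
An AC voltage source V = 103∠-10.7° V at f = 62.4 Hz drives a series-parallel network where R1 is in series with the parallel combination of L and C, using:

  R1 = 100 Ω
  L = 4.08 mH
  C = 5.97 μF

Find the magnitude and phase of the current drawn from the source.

Step 1 — Angular frequency: ω = 2π·f = 2π·62.4 = 392.1 rad/s.
Step 2 — Component impedances:
  R1: Z = R = 100 Ω
  L: Z = jωL = j·392.1·0.00408 = 0 + j1.6 Ω
  C: Z = 1/(jωC) = -j/(ω·C) = 0 - j427.2 Ω
Step 3 — Parallel branch: L || C = 1/(1/L + 1/C) = 0 + j1.606 Ω.
Step 4 — Series with R1: Z_total = R1 + (L || C) = 100 + j1.606 Ω = 100∠0.9° Ω.
Step 5 — Source phasor: V = 103∠-10.7° V = 101.2 - j19.12 V.
Step 6 — Ohm's law: I = V / Z_total = (101.2 - j19.12) / (100 + j1.606) = 1.009 - j0.2074 A.
Step 7 — Convert to polar: |I| = 1.03 A, ∠I = -11.6°.

I = 1.03∠-11.6° A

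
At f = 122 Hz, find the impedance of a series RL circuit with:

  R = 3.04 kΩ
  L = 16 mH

Step 1 — Angular frequency: ω = 2π·f = 2π·122 = 766.5 rad/s.
Step 2 — Component impedances:
  R: Z = R = 3040 Ω
  L: Z = jωL = j·766.5·0.016 = 0 + j12.26 Ω
Step 3 — Series combination: Z_total = R + L = 3040 + j12.26 Ω = 3040∠0.2° Ω.

Z = 3040 + j12.26 Ω = 3040∠0.2° Ω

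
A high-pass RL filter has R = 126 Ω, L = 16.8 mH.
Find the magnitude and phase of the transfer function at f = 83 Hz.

Step 1 — Angular frequency: ω = 2π·83 = 521.5 rad/s.
Step 2 — Transfer function: H(jω) = jωL/(R + jωL).
Step 3 — Numerator jωL = j·8.761; denominator R + jωL = 126 + j8.761.
Step 4 — H = 0.004812 + j0.0692.
Step 5 — Magnitude: |H| = 0.06937 (-23.2 dB); phase: φ = 86.0°.

|H| = 0.06937 (-23.2 dB), φ = 86.0°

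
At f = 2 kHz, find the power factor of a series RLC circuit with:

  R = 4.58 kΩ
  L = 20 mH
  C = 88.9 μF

Step 1 — Angular frequency: ω = 2π·f = 2π·2000 = 1.257e+04 rad/s.
Step 2 — Component impedances:
  R: Z = R = 4580 Ω
  L: Z = jωL = j·1.257e+04·0.02 = 0 + j251.3 Ω
  C: Z = 1/(jωC) = -j/(ω·C) = 0 - j0.8951 Ω
Step 3 — Series combination: Z_total = R + L + C = 4580 + j250.4 Ω = 4587∠3.1° Ω.
Step 4 — Power factor: PF = cos(φ) = Re(Z)/|Z| = 4580/4587 = 0.9985.
Step 5 — Type: Im(Z) = 250.4 ⇒ lagging (phase φ = 3.1°).

PF = 0.9985 (lagging, φ = 3.1°)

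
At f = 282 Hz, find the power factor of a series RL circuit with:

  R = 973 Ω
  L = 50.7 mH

Step 1 — Angular frequency: ω = 2π·f = 2π·282 = 1772 rad/s.
Step 2 — Component impedances:
  R: Z = R = 973 Ω
  L: Z = jωL = j·1772·0.0507 = 0 + j89.83 Ω
Step 3 — Series combination: Z_total = R + L = 973 + j89.83 Ω = 977.1∠5.3° Ω.
Step 4 — Power factor: PF = cos(φ) = Re(Z)/|Z| = 973/977.1 = 0.9958.
Step 5 — Type: Im(Z) = 89.83 ⇒ lagging (phase φ = 5.3°).

PF = 0.9958 (lagging, φ = 5.3°)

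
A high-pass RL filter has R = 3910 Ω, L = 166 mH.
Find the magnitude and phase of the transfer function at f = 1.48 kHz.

Step 1 — Angular frequency: ω = 2π·1480 = 9299 rad/s.
Step 2 — Transfer function: H(jω) = jωL/(R + jωL).
Step 3 — Numerator jωL = j·1544; denominator R + jωL = 3910 + j1544.
Step 4 — H = 0.1348 + j0.3416.
Step 5 — Magnitude: |H| = 0.3672 (-8.7 dB); phase: φ = 68.5°.

|H| = 0.3672 (-8.7 dB), φ = 68.5°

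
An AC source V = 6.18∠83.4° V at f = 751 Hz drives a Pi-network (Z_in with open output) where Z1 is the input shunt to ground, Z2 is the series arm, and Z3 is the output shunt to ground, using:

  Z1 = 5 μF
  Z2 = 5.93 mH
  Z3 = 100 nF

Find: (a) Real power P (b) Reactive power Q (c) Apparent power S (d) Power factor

Step 1 — Angular frequency: ω = 2π·f = 2π·751 = 4719 rad/s.
Step 2 — Component impedances:
  Z1: Z = 1/(jωC) = -j/(ω·C) = 0 - j42.38 Ω
  Z2: Z = jωL = j·4719·0.00593 = 0 + j27.98 Ω
  Z3: Z = 1/(jωC) = -j/(ω·C) = 0 - j2119 Ω
Step 3 — With open output, the series arm Z2 and the output shunt Z3 appear in series to ground: Z2 + Z3 = 0 - j2091 Ω.
Step 4 — Parallel with input shunt Z1: Z_in = Z1 || (Z2 + Z3) = 0 - j41.54 Ω = 41.54∠-90.0° Ω.
Step 5 — Source phasor: V = 6.18∠83.4° V = 0.7103 + j6.139 V.
Step 6 — Current: I = V / Z = -0.1478 + j0.0171 A = 0.1488∠173.4° A.
Step 7 — Complex power: S = V·I* = 0 - j0.9193 VA.
Step 8 — Real power: P = Re(S) = 0 W.
Step 9 — Reactive power: Q = Im(S) = -0.9193 VAR.
Step 10 — Apparent power: |S| = 0.9193 VA.
Step 11 — Power factor: PF = P/|S| = 0 (leading).

(a) P = 0 W  (b) Q = -0.9193 VAR  (c) S = 0.9193 VA  (d) PF = 0 (leading)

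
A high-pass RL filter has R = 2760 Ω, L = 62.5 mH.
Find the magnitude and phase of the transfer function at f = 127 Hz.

Step 1 — Angular frequency: ω = 2π·127 = 798 rad/s.
Step 2 — Transfer function: H(jω) = jωL/(R + jωL).
Step 3 — Numerator jωL = j·49.87; denominator R + jωL = 2760 + j49.87.
Step 4 — H = 0.0003264 + j0.01806.
Step 5 — Magnitude: |H| = 0.01807 (-34.9 dB); phase: φ = 89.0°.

|H| = 0.01807 (-34.9 dB), φ = 89.0°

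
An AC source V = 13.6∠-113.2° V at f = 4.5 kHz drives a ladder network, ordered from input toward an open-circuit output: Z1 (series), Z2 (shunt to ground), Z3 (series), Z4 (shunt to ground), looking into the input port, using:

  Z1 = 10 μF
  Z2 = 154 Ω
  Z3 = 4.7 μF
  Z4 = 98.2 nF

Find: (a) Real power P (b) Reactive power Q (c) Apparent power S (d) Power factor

Step 1 — Angular frequency: ω = 2π·f = 2π·4500 = 2.827e+04 rad/s.
Step 2 — Component impedances:
  Z1: Z = 1/(jωC) = -j/(ω·C) = 0 - j3.537 Ω
  Z2: Z = R = 154 Ω
  Z3: Z = 1/(jωC) = -j/(ω·C) = 0 - j7.525 Ω
  Z4: Z = 1/(jωC) = -j/(ω·C) = 0 - j360.2 Ω
Step 3 — Ladder network (open output): work backward from the far end, alternating series and parallel combinations. Z_in = 131 - j58.41 Ω = 143.4∠-24.0° Ω.
Step 4 — Source phasor: V = 13.6∠-113.2° V = -5.358 - j12.5 V.
Step 5 — Current: I = V / Z = 0.001371 - j0.0948 A = 0.09481∠-89.2° A.
Step 6 — Complex power: S = V·I* = 1.178 - j0.525 VA.
Step 7 — Real power: P = Re(S) = 1.178 W.
Step 8 — Reactive power: Q = Im(S) = -0.525 VAR.
Step 9 — Apparent power: |S| = 1.289 VA.
Step 10 — Power factor: PF = P/|S| = 0.9133 (leading).

(a) P = 1.178 W  (b) Q = -0.525 VAR  (c) S = 1.289 VA  (d) PF = 0.9133 (leading)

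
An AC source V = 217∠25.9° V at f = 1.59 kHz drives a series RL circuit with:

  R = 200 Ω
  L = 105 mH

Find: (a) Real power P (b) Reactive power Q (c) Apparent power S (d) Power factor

Step 1 — Angular frequency: ω = 2π·f = 2π·1590 = 9990 rad/s.
Step 2 — Component impedances:
  R: Z = R = 200 Ω
  L: Z = jωL = j·9990·0.105 = 0 + j1049 Ω
Step 3 — Series combination: Z_total = R + L = 200 + j1049 Ω = 1068∠79.2° Ω.
Step 4 — Source phasor: V = 217∠25.9° V = 195.2 + j94.79 V.
Step 5 — Current: I = V / Z = 0.1214 - j0.1629 A = 0.2032∠-53.3° A.
Step 6 — Complex power: S = V·I* = 8.259 + j43.32 VA.
Step 7 — Real power: P = Re(S) = 8.259 W.
Step 8 — Reactive power: Q = Im(S) = 43.32 VAR.
Step 9 — Apparent power: |S| = 44.1 VA.
Step 10 — Power factor: PF = P/|S| = 0.1873 (lagging).

(a) P = 8.259 W  (b) Q = 43.32 VAR  (c) S = 44.1 VA  (d) PF = 0.1873 (lagging)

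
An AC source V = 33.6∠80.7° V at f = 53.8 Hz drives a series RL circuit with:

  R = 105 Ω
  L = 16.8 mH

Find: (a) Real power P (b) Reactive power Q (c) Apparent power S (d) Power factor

Step 1 — Angular frequency: ω = 2π·f = 2π·53.8 = 338 rad/s.
Step 2 — Component impedances:
  R: Z = R = 105 Ω
  L: Z = jωL = j·338·0.0168 = 0 + j5.679 Ω
Step 3 — Series combination: Z_total = R + L = 105 + j5.679 Ω = 105.2∠3.1° Ω.
Step 4 — Source phasor: V = 33.6∠80.7° V = 5.43 + j33.16 V.
Step 5 — Current: I = V / Z = 0.06859 + j0.3121 A = 0.3195∠77.6° A.
Step 6 — Complex power: S = V·I* = 10.72 + j0.5798 VA.
Step 7 — Real power: P = Re(S) = 10.72 W.
Step 8 — Reactive power: Q = Im(S) = 0.5798 VAR.
Step 9 — Apparent power: |S| = 10.74 VA.
Step 10 — Power factor: PF = P/|S| = 0.9985 (lagging).

(a) P = 10.72 W  (b) Q = 0.5798 VAR  (c) S = 10.74 VA  (d) PF = 0.9985 (lagging)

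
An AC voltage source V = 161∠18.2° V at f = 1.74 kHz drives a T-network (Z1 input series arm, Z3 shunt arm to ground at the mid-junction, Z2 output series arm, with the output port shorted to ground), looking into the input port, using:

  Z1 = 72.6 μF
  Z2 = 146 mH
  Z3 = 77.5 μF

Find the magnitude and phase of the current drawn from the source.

Step 1 — Angular frequency: ω = 2π·f = 2π·1740 = 1.093e+04 rad/s.
Step 2 — Component impedances:
  Z1: Z = 1/(jωC) = -j/(ω·C) = 0 - j1.26 Ω
  Z2: Z = jωL = j·1.093e+04·0.146 = 0 + j1596 Ω
  Z3: Z = 1/(jωC) = -j/(ω·C) = 0 - j1.18 Ω
Step 3 — With the output port shorted to ground, the output series arm Z2 runs from the junction to ground; the shunt arm Z3 also runs from the junction to ground. They appear in parallel: Z3 || Z2 = 0 - j1.181 Ω.
Step 4 — Series with input arm Z1: Z_in = Z1 + (Z3 || Z2) = 0 - j2.441 Ω = 2.441∠-90.0° Ω.
Step 5 — Source phasor: V = 161∠18.2° V = 152.9 + j50.29 V.
Step 6 — Ohm's law: I = V / Z_total = (152.9 + j50.29) / (0 - j2.441) = -20.6 + j62.66 A.
Step 7 — Convert to polar: |I| = 65.96 A, ∠I = 108.2°.

I = 65.96∠108.2° A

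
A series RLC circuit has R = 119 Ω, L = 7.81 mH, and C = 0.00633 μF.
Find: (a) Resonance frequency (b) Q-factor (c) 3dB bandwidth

Step 1 — Resonance: ω₀ = 1/√(LC) = 1/√(0.00781·6.33e-09) = 1.422e+05 rad/s.
Step 2 — f₀ = ω₀/(2π) = 2.264e+04 Hz.
Step 3 — Series Q: Q = ω₀L/R = 1.422e+05·0.00781/119 = 9.334.
Step 4 — Bandwidth: Δω = ω₀/Q = 1.524e+04 rad/s; BW = Δω/(2π) = 2425 Hz.

(a) f₀ = 2.264e+04 Hz  (b) Q = 9.334  (c) BW = 2425 Hz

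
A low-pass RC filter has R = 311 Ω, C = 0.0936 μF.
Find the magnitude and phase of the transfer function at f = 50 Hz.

Step 1 — Angular frequency: ω = 2π·50 = 314.2 rad/s.
Step 2 — Transfer function: H(jω) = 1/(1 + jωRC).
Step 3 — Denominator: 1 + jωRC = 1 + j·314.2·311·9.36e-08 = 1 + j0.009145.
Step 4 — H = 0.9999 - j0.009144.
Step 5 — Magnitude: |H| = 1 (-0.0 dB); phase: φ = -0.5°.

|H| = 1 (-0.0 dB), φ = -0.5°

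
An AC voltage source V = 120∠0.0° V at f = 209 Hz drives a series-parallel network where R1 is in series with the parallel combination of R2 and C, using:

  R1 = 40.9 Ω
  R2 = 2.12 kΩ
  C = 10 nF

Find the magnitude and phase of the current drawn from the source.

Step 1 — Angular frequency: ω = 2π·f = 2π·209 = 1313 rad/s.
Step 2 — Component impedances:
  R1: Z = R = 40.9 Ω
  R2: Z = R = 2120 Ω
  C: Z = 1/(jωC) = -j/(ω·C) = 0 - j7.615e+04 Ω
Step 3 — Parallel branch: R2 || C = 1/(1/R2 + 1/C) = 2118 - j58.97 Ω.
Step 4 — Series with R1: Z_total = R1 + (R2 || C) = 2159 - j58.97 Ω = 2160∠-1.6° Ω.
Step 5 — Source phasor: V = 120∠0.0° V = 120 V.
Step 6 — Ohm's law: I = V / Z_total = (120) / (2159 - j58.97) = 0.05553 + j0.001517 A.
Step 7 — Convert to polar: |I| = 0.05555 A, ∠I = 1.6°.

I = 0.05555∠1.6° A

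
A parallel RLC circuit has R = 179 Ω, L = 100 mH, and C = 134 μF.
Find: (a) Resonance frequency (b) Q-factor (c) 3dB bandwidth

Step 1 — Resonance: ω₀ = 1/√(LC) = 1/√(0.1·0.000134) = 273.2 rad/s.
Step 2 — f₀ = ω₀/(2π) = 43.48 Hz.
Step 3 — Parallel Q: Q = R/(ω₀L) = 179/(273.2·0.1) = 6.552.
Step 4 — Bandwidth: Δω = ω₀/Q = 41.69 rad/s; BW = Δω/(2π) = 6.635 Hz.

(a) f₀ = 43.48 Hz  (b) Q = 6.552  (c) BW = 6.635 Hz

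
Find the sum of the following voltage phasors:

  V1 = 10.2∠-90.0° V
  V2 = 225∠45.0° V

Step 1 — Convert each phasor to rectangular form:
  V1 = 10.2·(cos(-90.0°) + j·sin(-90.0°)) = 0 - j10.2 V
  V2 = 225·(cos(45.0°) + j·sin(45.0°)) = 159.1 + j159.1 V
Step 2 — Sum components: V_total = 159.1 + j148.9 V.
Step 3 — Convert to polar: |V_total| = 217.9 V, ∠V_total = 43.1°.

V_total = 217.9∠43.1° V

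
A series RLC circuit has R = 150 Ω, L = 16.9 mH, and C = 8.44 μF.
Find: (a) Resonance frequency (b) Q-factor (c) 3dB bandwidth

Step 1 — Resonance: ω₀ = 1/√(LC) = 1/√(0.0169·8.44e-06) = 2648 rad/s.
Step 2 — f₀ = ω₀/(2π) = 421.4 Hz.
Step 3 — Series Q: Q = ω₀L/R = 2648·0.0169/150 = 0.2983.
Step 4 — Bandwidth: Δω = ω₀/Q = 8876 rad/s; BW = Δω/(2π) = 1413 Hz.

(a) f₀ = 421.4 Hz  (b) Q = 0.2983  (c) BW = 1413 Hz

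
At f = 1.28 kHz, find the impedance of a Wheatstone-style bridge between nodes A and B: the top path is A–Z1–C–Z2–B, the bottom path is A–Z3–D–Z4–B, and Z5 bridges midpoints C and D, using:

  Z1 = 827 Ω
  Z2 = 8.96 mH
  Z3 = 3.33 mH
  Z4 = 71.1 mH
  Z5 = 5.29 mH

Step 1 — Angular frequency: ω = 2π·f = 2π·1280 = 8042 rad/s.
Step 2 — Component impedances:
  Z1: Z = R = 827 Ω
  Z2: Z = jωL = j·8042·0.00896 = 0 + j72.06 Ω
  Z3: Z = jωL = j·8042·0.00333 = 0 + j26.78 Ω
  Z4: Z = jωL = j·8042·0.0711 = 0 + j571.8 Ω
  Z5: Z = jωL = j·8042·0.00529 = 0 + j42.54 Ω
Step 3 — Bridge requires nodal analysis (the Z5 bridge couples midpoints C and D, so the two paths cannot be reduced to a simple series/parallel combination). Setting node B to ground and injecting 1 A at node A, the 3-node admittance system at A, C, D solves to V_A = Z_AB = 4.651 + j121.9 Ω = 122∠87.8° Ω.

Z = 4.651 + j121.9 Ω = 122∠87.8° Ω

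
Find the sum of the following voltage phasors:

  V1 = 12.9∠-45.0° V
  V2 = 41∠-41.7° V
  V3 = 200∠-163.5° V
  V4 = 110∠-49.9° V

Step 1 — Convert each phasor to rectangular form:
  V1 = 12.9·(cos(-45.0°) + j·sin(-45.0°)) = 9.122 - j9.122 V
  V2 = 41·(cos(-41.7°) + j·sin(-41.7°)) = 30.61 - j27.27 V
  V3 = 200·(cos(-163.5°) + j·sin(-163.5°)) = -191.8 - j56.8 V
  V4 = 110·(cos(-49.9°) + j·sin(-49.9°)) = 70.85 - j84.14 V
Step 2 — Sum components: V_total = -81.18 - j177.3 V.
Step 3 — Convert to polar: |V_total| = 195 V, ∠V_total = -114.6°.

V_total = 195∠-114.6° V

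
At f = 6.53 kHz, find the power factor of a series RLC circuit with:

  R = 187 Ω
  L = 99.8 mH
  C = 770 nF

Step 1 — Angular frequency: ω = 2π·f = 2π·6530 = 4.103e+04 rad/s.
Step 2 — Component impedances:
  R: Z = R = 187 Ω
  L: Z = jωL = j·4.103e+04·0.0998 = 0 + j4095 Ω
  C: Z = 1/(jωC) = -j/(ω·C) = 0 - j31.65 Ω
Step 3 — Series combination: Z_total = R + L + C = 187 + j4063 Ω = 4067∠87.4° Ω.
Step 4 — Power factor: PF = cos(φ) = Re(Z)/|Z| = 187/4067 = 0.04598.
Step 5 — Type: Im(Z) = 4063 ⇒ lagging (phase φ = 87.4°).

PF = 0.04598 (lagging, φ = 87.4°)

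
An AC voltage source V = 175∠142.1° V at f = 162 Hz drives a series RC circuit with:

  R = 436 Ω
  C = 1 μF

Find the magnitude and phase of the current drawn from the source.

Step 1 — Angular frequency: ω = 2π·f = 2π·162 = 1018 rad/s.
Step 2 — Component impedances:
  R: Z = R = 436 Ω
  C: Z = 1/(jωC) = -j/(ω·C) = 0 - j982.4 Ω
Step 3 — Series combination: Z_total = R + C = 436 - j982.4 Ω = 1075∠-66.1° Ω.
Step 4 — Source phasor: V = 175∠142.1° V = -138.1 + j107.5 V.
Step 5 — Ohm's law: I = V / Z_total = (-138.1 + j107.5) / (436 - j982.4) = -0.1435 - j0.07686 A.
Step 6 — Convert to polar: |I| = 0.1628 A, ∠I = -151.8°.

I = 0.1628∠-151.8° A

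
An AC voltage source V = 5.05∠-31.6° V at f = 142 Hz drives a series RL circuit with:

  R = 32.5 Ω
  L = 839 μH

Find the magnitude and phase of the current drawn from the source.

Step 1 — Angular frequency: ω = 2π·f = 2π·142 = 892.2 rad/s.
Step 2 — Component impedances:
  R: Z = R = 32.5 Ω
  L: Z = jωL = j·892.2·0.000839 = 0 + j0.7486 Ω
Step 3 — Series combination: Z_total = R + L = 32.5 + j0.7486 Ω = 32.51∠1.3° Ω.
Step 4 — Source phasor: V = 5.05∠-31.6° V = 4.301 - j2.646 V.
Step 5 — Ohm's law: I = V / Z_total = (4.301 - j2.646) / (32.5 + j0.7486) = 0.1304 - j0.08442 A.
Step 6 — Convert to polar: |I| = 0.1553 A, ∠I = -32.9°.

I = 0.1553∠-32.9° A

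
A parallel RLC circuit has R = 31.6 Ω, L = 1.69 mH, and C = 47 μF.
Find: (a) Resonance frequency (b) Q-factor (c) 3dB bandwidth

Step 1 — Resonance: ω₀ = 1/√(LC) = 1/√(0.00169·4.7e-05) = 3548 rad/s.
Step 2 — f₀ = ω₀/(2π) = 564.7 Hz.
Step 3 — Parallel Q: Q = R/(ω₀L) = 31.6/(3548·0.00169) = 5.27.
Step 4 — Bandwidth: Δω = ω₀/Q = 673.3 rad/s; BW = Δω/(2π) = 107.2 Hz.

(a) f₀ = 564.7 Hz  (b) Q = 5.27  (c) BW = 107.2 Hz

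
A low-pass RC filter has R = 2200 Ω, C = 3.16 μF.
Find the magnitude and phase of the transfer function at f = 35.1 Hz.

Step 1 — Angular frequency: ω = 2π·35.1 = 220.5 rad/s.
Step 2 — Transfer function: H(jω) = 1/(1 + jωRC).
Step 3 — Denominator: 1 + jωRC = 1 + j·220.5·2200·3.16e-06 = 1 + j1.533.
Step 4 — H = 0.2984 - j0.4576.
Step 5 — Magnitude: |H| = 0.5463 (-5.3 dB); phase: φ = -56.9°.

|H| = 0.5463 (-5.3 dB), φ = -56.9°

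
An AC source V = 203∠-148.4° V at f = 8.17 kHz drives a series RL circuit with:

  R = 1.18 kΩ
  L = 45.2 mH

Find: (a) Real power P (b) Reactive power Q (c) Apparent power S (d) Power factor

Step 1 — Angular frequency: ω = 2π·f = 2π·8170 = 5.133e+04 rad/s.
Step 2 — Component impedances:
  R: Z = R = 1180 Ω
  L: Z = jωL = j·5.133e+04·0.0452 = 0 + j2320 Ω
Step 3 — Series combination: Z_total = R + L = 1180 + j2320 Ω = 2603∠63.0° Ω.
Step 4 — Source phasor: V = 203∠-148.4° V = -172.9 - j106.4 V.
Step 5 — Current: I = V / Z = -0.06653 + j0.04068 A = 0.07798∠148.6° A.
Step 6 — Complex power: S = V·I* = 7.176 + j14.11 VA.
Step 7 — Real power: P = Re(S) = 7.176 W.
Step 8 — Reactive power: Q = Im(S) = 14.11 VAR.
Step 9 — Apparent power: |S| = 15.83 VA.
Step 10 — Power factor: PF = P/|S| = 0.4533 (lagging).

(a) P = 7.176 W  (b) Q = 14.11 VAR  (c) S = 15.83 VA  (d) PF = 0.4533 (lagging)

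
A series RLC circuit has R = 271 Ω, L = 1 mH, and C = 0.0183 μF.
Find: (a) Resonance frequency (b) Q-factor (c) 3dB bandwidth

Step 1 — Resonance condition Im(Z)=0 gives ω₀ = 1/√(LC).
Step 2 — ω₀ = 1/√(0.001·1.83e-08) = 2.338e+05 rad/s.
Step 3 — f₀ = ω₀/(2π) = 3.72e+04 Hz.
Step 4 — Series Q: Q = ω₀L/R = 2.338e+05·0.001/271 = 0.8626.
Step 5 — 3dB bandwidth: Δω = ω₀/Q = 2.71e+05 rad/s; BW = Δω/(2π) = 4.313e+04 Hz.

(a) f₀ = 3.72e+04 Hz  (b) Q = 0.8626  (c) BW = 4.313e+04 Hz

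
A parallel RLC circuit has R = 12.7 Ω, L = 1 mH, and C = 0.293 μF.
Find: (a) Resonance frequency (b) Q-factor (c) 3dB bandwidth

Step 1 — Resonance: ω₀ = 1/√(LC) = 1/√(0.001·2.93e-07) = 5.842e+04 rad/s.
Step 2 — f₀ = ω₀/(2π) = 9298 Hz.
Step 3 — Parallel Q: Q = R/(ω₀L) = 12.7/(5.842e+04·0.001) = 0.2174.
Step 4 — Bandwidth: Δω = ω₀/Q = 2.687e+05 rad/s; BW = Δω/(2π) = 4.277e+04 Hz.

(a) f₀ = 9298 Hz  (b) Q = 0.2174  (c) BW = 4.277e+04 Hz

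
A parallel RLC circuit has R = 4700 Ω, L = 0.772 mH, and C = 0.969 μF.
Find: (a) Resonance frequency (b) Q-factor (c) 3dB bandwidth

Step 1 — Resonance: ω₀ = 1/√(LC) = 1/√(0.000772·9.69e-07) = 3.656e+04 rad/s.
Step 2 — f₀ = ω₀/(2π) = 5819 Hz.
Step 3 — Parallel Q: Q = R/(ω₀L) = 4700/(3.656e+04·0.000772) = 166.5.
Step 4 — Bandwidth: Δω = ω₀/Q = 219.6 rad/s; BW = Δω/(2π) = 34.95 Hz.

(a) f₀ = 5819 Hz  (b) Q = 166.5  (c) BW = 34.95 Hz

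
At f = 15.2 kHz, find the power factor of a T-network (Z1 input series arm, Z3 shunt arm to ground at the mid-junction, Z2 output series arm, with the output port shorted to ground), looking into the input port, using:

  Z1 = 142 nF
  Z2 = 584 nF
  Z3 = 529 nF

Step 1 — Angular frequency: ω = 2π·f = 2π·1.52e+04 = 9.55e+04 rad/s.
Step 2 — Component impedances:
  Z1: Z = 1/(jωC) = -j/(ω·C) = 0 - j73.74 Ω
  Z2: Z = 1/(jωC) = -j/(ω·C) = 0 - j17.93 Ω
  Z3: Z = 1/(jωC) = -j/(ω·C) = 0 - j19.79 Ω
Step 3 — With the output port shorted to ground, the output series arm Z2 runs from the junction to ground; the shunt arm Z3 also runs from the junction to ground. They appear in parallel: Z3 || Z2 = 0 - j9.408 Ω.
Step 4 — Series with input arm Z1: Z_in = Z1 + (Z3 || Z2) = 0 - j83.15 Ω = 83.15∠-90.0° Ω.
Step 5 — Power factor: PF = cos(φ) = Re(Z)/|Z| = 0/83.15 = 0.
Step 6 — Type: Im(Z) = -83.15 ⇒ leading (phase φ = -90.0°).

PF = 0 (leading, φ = -90.0°)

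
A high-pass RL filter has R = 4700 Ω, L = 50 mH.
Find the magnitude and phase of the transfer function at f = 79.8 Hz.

Step 1 — Angular frequency: ω = 2π·79.8 = 501.4 rad/s.
Step 2 — Transfer function: H(jω) = jωL/(R + jωL).
Step 3 — Numerator jωL = j·25.07; denominator R + jωL = 4700 + j25.07.
Step 4 — H = 2.845e-05 + j0.005334.
Step 5 — Magnitude: |H| = 0.005334 (-45.5 dB); phase: φ = 89.7°.

|H| = 0.005334 (-45.5 dB), φ = 89.7°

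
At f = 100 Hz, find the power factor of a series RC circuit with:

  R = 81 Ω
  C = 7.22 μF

Step 1 — Angular frequency: ω = 2π·f = 2π·100 = 628.3 rad/s.
Step 2 — Component impedances:
  R: Z = R = 81 Ω
  C: Z = 1/(jωC) = -j/(ω·C) = 0 - j220.4 Ω
Step 3 — Series combination: Z_total = R + C = 81 - j220.4 Ω = 234.8∠-69.8° Ω.
Step 4 — Power factor: PF = cos(φ) = Re(Z)/|Z| = 81/234.85 = 0.3449.
Step 5 — Type: Im(Z) = -220.4 ⇒ leading (phase φ = -69.8°).

PF = 0.3449 (leading, φ = -69.8°)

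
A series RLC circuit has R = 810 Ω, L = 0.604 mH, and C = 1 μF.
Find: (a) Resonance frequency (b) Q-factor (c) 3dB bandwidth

Step 1 — Resonance: ω₀ = 1/√(LC) = 1/√(0.000604·1e-06) = 4.069e+04 rad/s.
Step 2 — f₀ = ω₀/(2π) = 6476 Hz.
Step 3 — Series Q: Q = ω₀L/R = 4.069e+04·0.000604/810 = 0.03034.
Step 4 — Bandwidth: Δω = ω₀/Q = 1.341e+06 rad/s; BW = Δω/(2π) = 2.134e+05 Hz.

(a) f₀ = 6476 Hz  (b) Q = 0.03034  (c) BW = 2.134e+05 Hz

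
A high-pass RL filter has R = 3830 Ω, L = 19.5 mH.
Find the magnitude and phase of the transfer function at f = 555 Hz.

Step 1 — Angular frequency: ω = 2π·555 = 3487 rad/s.
Step 2 — Transfer function: H(jω) = jωL/(R + jωL).
Step 3 — Numerator jωL = j·68; denominator R + jωL = 3830 + j68.
Step 4 — H = 0.0003151 + j0.01775.
Step 5 — Magnitude: |H| = 0.01775 (-35.0 dB); phase: φ = 89.0°.

|H| = 0.01775 (-35.0 dB), φ = 89.0°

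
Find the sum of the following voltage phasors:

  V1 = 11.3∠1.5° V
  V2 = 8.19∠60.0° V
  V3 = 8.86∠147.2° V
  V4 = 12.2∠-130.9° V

Step 1 — Convert each phasor to rectangular form:
  V1 = 11.3·(cos(1.5°) + j·sin(1.5°)) = 11.3 + j0.2958 V
  V2 = 8.19·(cos(60.0°) + j·sin(60.0°)) = 4.095 + j7.093 V
  V3 = 8.86·(cos(147.2°) + j·sin(147.2°)) = -7.447 + j4.8 V
  V4 = 12.2·(cos(-130.9°) + j·sin(-130.9°)) = -7.988 - j9.221 V
Step 2 — Sum components: V_total = -0.04413 + j2.967 V.
Step 3 — Convert to polar: |V_total| = 2.967 V, ∠V_total = 90.9°.

V_total = 2.967∠90.9° V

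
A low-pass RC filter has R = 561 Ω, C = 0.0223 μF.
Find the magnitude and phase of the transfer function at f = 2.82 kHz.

Step 1 — Angular frequency: ω = 2π·2820 = 1.772e+04 rad/s.
Step 2 — Transfer function: H(jω) = 1/(1 + jωRC).
Step 3 — Denominator: 1 + jωRC = 1 + j·1.772e+04·561·2.23e-08 = 1 + j0.2217.
Step 4 — H = 0.9532 - j0.2113.
Step 5 — Magnitude: |H| = 0.9763 (-0.2 dB); phase: φ = -12.5°.

|H| = 0.9763 (-0.2 dB), φ = -12.5°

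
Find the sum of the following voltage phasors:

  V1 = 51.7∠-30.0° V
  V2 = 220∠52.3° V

Step 1 — Convert each phasor to rectangular form:
  V1 = 51.7·(cos(-30.0°) + j·sin(-30.0°)) = 44.77 - j25.85 V
  V2 = 220·(cos(52.3°) + j·sin(52.3°)) = 134.5 + j174.1 V
Step 2 — Sum components: V_total = 179.3 + j148.2 V.
Step 3 — Convert to polar: |V_total| = 232.6 V, ∠V_total = 39.6°.

V_total = 232.6∠39.6° V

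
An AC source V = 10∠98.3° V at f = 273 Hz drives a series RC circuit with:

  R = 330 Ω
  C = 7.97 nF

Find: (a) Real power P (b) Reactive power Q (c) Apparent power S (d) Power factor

Step 1 — Angular frequency: ω = 2π·f = 2π·273 = 1715 rad/s.
Step 2 — Component impedances:
  R: Z = R = 330 Ω
  C: Z = 1/(jωC) = -j/(ω·C) = 0 - j7.315e+04 Ω
Step 3 — Series combination: Z_total = R + C = 330 - j7.315e+04 Ω = 7.315e+04∠-89.7° Ω.
Step 4 — Source phasor: V = 10∠98.3° V = -1.444 + j9.895 V.
Step 5 — Current: I = V / Z = -0.0001354 - j1.912e-05 A = 0.0001367∠-172.0° A.
Step 6 — Complex power: S = V·I* = 6.167e-06 - j0.001367 VA.
Step 7 — Real power: P = Re(S) = 6.167e-06 W.
Step 8 — Reactive power: Q = Im(S) = -0.001367 VAR.
Step 9 — Apparent power: |S| = 0.001367 VA.
Step 10 — Power factor: PF = P/|S| = 0.004511 (leading).

(a) P = 6.167e-06 W  (b) Q = -0.001367 VAR  (c) S = 0.001367 VA  (d) PF = 0.004511 (leading)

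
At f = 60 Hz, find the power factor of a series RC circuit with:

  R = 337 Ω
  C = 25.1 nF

Step 1 — Angular frequency: ω = 2π·f = 2π·60 = 377 rad/s.
Step 2 — Component impedances:
  R: Z = R = 337 Ω
  C: Z = 1/(jωC) = -j/(ω·C) = 0 - j1.057e+05 Ω
Step 3 — Series combination: Z_total = R + C = 337 - j1.057e+05 Ω = 1.057e+05∠-89.8° Ω.
Step 4 — Power factor: PF = cos(φ) = Re(Z)/|Z| = 337/1.0568e+05 = 0.003189.
Step 5 — Type: Im(Z) = -1.057e+05 ⇒ leading (phase φ = -89.8°).

PF = 0.003189 (leading, φ = -89.8°)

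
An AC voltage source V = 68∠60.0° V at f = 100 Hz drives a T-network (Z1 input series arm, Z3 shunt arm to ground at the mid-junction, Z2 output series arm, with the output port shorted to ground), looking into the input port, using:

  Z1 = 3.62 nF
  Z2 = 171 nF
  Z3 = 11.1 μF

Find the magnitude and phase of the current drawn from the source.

Step 1 — Angular frequency: ω = 2π·f = 2π·100 = 628.3 rad/s.
Step 2 — Component impedances:
  Z1: Z = 1/(jωC) = -j/(ω·C) = 0 - j4.397e+05 Ω
  Z2: Z = 1/(jωC) = -j/(ω·C) = 0 - j9307 Ω
  Z3: Z = 1/(jωC) = -j/(ω·C) = 0 - j143.4 Ω
Step 3 — With the output port shorted to ground, the output series arm Z2 runs from the junction to ground; the shunt arm Z3 also runs from the junction to ground. They appear in parallel: Z3 || Z2 = 0 - j141.2 Ω.
Step 4 — Series with input arm Z1: Z_in = Z1 + (Z3 || Z2) = 0 - j4.398e+05 Ω = 4.398e+05∠-90.0° Ω.
Step 5 — Source phasor: V = 68∠60.0° V = 34 + j58.89 V.
Step 6 — Ohm's law: I = V / Z_total = (34 + j58.89) / (0 - j4.398e+05) = -0.0001339 + j7.731e-05 A.
Step 7 — Convert to polar: |I| = 0.0001546 A, ∠I = 150.0°.

I = 0.0001546∠150.0° A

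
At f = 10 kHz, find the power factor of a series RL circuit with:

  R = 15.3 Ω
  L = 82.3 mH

Step 1 — Angular frequency: ω = 2π·f = 2π·1e+04 = 6.283e+04 rad/s.
Step 2 — Component impedances:
  R: Z = R = 15.3 Ω
  L: Z = jωL = j·6.283e+04·0.0823 = 0 + j5171 Ω
Step 3 — Series combination: Z_total = R + L = 15.3 + j5171 Ω = 5171∠89.8° Ω.
Step 4 — Power factor: PF = cos(φ) = Re(Z)/|Z| = 15.3/5171 = 0.002959.
Step 5 — Type: Im(Z) = 5171 ⇒ lagging (phase φ = 89.8°).

PF = 0.002959 (lagging, φ = 89.8°)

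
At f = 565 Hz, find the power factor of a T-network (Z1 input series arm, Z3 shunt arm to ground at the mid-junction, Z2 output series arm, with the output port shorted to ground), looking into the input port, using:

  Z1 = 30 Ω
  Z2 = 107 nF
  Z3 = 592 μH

Step 1 — Angular frequency: ω = 2π·f = 2π·565 = 3550 rad/s.
Step 2 — Component impedances:
  Z1: Z = R = 30 Ω
  Z2: Z = 1/(jωC) = -j/(ω·C) = 0 - j2633 Ω
  Z3: Z = jωL = j·3550·0.000592 = 0 + j2.102 Ω
Step 3 — With the output port shorted to ground, the output series arm Z2 runs from the junction to ground; the shunt arm Z3 also runs from the junction to ground. They appear in parallel: Z3 || Z2 = 0 + j2.103 Ω.
Step 4 — Series with input arm Z1: Z_in = Z1 + (Z3 || Z2) = 30 + j2.103 Ω = 30.07∠4.0° Ω.
Step 5 — Power factor: PF = cos(φ) = Re(Z)/|Z| = 30/30.0736 = 0.9976.
Step 6 — Type: Im(Z) = 2.103 ⇒ lagging (phase φ = 4.0°).

PF = 0.9976 (lagging, φ = 4.0°)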